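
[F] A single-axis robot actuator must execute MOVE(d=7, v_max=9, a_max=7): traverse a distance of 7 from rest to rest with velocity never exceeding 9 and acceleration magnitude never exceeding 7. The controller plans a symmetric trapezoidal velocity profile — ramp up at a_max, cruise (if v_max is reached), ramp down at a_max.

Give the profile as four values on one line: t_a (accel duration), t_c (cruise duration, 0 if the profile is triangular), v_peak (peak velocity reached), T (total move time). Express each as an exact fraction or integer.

t_a=1 t_c=0 v_peak=7 T=2

v_max²/a_max = 9²/7 = 81/7
7 < 81/7 → triangular
v_peak = √(7·7) = √49 = 7
t_a = 7/7 = 1; t_c = 0
T = 2·1 = 2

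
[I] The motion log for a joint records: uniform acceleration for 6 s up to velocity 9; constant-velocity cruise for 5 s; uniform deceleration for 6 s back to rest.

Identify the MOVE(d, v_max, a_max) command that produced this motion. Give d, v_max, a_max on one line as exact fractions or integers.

a_max = 9/6 = 3/2
d_a = ½·9·6 = 27; d_c = 9·5 = 45
d = 2·27 + 45 = 99
t_c = 5 > 0 ⇒ limit active, v_max = 9

d=99 v_max=9 a_max=3/2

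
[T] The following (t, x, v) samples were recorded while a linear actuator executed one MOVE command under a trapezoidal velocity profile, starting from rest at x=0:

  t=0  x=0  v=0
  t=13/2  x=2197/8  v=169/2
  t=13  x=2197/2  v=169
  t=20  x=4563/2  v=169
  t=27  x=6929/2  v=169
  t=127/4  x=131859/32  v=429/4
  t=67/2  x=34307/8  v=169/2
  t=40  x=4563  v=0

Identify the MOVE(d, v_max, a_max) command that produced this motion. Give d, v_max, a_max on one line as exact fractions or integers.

final state: t=40, x=4563, v=0 → d = 4563
a_max = (169/2−0)/(13/2−0) = 13
max v = 169 over t∈[13,27] → v_max = 169
check: 169·(13+14) = 4563 ✓

d=4563 v_max=169 a_max=13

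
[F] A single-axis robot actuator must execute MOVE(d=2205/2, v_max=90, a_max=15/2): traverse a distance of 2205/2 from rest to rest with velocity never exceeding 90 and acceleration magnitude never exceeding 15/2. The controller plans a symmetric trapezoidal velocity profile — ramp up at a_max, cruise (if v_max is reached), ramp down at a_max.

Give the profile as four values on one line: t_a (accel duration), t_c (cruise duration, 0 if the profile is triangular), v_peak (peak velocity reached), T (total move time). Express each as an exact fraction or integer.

t_a=12 t_c=1/4 v_peak=90 T=97/4

vₘ²/aₘ = 90²/(15/2) = 1080
2205/2 ≥ 1080 ⇒ cruise phase
t_a = 90/(15/2) = 12; v_peak = 90
d_cruise = 2205/2 − 1080 = 45/2; t_c = (45/2)/90 = 1/4
T = 2·12 + 1/4 = 97/4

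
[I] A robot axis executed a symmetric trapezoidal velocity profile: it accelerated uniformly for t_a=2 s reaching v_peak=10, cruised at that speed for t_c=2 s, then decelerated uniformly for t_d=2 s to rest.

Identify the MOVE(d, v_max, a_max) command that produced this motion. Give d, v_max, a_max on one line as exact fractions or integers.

d=40 v_max=10 a_max=5

a_max = 10/2 = 5
d_a = ½·10·2 = 10; d_c = 10·2 = 20
d = 2·10 + 20 = 40
t_c = 2 > 0 ⇒ limit active, v_max = 10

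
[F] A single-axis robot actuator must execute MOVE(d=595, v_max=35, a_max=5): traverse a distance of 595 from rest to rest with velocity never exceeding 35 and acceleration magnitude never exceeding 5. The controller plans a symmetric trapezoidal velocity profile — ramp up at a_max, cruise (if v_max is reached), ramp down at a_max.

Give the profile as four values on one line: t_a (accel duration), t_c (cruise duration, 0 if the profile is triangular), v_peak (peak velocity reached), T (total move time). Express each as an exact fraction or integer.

t_a=7 t_c=10 v_peak=35 T=24

vₘ²/aₘ = 35²/5 = 245
595 ≥ 245 ⇒ cruise phase
t_a = 35/5 = 7; v_peak = 35
d_cruise = 595 − 245 = 350; t_c = 350/35 = 10
T = 2·7 + 10 = 24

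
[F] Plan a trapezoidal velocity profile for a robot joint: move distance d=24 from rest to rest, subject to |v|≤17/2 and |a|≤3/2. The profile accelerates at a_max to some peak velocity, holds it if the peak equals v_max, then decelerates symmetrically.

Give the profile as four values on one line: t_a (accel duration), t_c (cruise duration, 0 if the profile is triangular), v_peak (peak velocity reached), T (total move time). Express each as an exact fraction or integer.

v_max²/a_max = (17/2)²/(3/2) = 289/6
24 < 289/6 → triangular
v_peak = √(24·3/2) = √36 = 6
t_a = 6/(3/2) = 4; t_c = 0
T = 2·4 = 8

t_a=4 t_c=0 v_peak=6 T=8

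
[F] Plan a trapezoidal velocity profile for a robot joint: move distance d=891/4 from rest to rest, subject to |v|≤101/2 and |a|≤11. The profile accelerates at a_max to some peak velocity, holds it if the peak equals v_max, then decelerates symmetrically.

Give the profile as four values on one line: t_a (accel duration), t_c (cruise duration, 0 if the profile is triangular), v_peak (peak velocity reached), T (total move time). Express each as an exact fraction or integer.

vₘ²/aₘ = (101/2)²/11 = 10201/44
891/4 < 10201/44 → triangular
v_peak = √(891/4·11) = √(9801/4) = 99/2
t_a = (99/2)/11 = 9/2; t_c = 0
T = 2·9/2 = 9

t_a=9/2 t_c=0 v_peak=99/2 T=9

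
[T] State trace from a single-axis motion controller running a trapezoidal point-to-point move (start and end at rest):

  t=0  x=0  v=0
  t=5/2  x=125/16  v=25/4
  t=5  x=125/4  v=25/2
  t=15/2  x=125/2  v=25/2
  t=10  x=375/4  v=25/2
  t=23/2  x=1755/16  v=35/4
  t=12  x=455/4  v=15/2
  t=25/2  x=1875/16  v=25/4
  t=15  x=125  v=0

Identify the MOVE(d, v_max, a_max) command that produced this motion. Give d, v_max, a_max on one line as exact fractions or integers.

d=125 v_max=25/2 a_max=5/2

final state: t=15, x=125, v=0 → d = 125
a_max = (25/4−0)/(5/2−0) = 5/2
max v = 25/2 over t∈[5,10] → v_max = 25/2
check: 25/2·(5+5) = 125 ✓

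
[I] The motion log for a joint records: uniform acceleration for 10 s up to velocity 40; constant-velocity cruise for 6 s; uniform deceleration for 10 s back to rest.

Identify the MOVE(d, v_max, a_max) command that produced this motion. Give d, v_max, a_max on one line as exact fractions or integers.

a_max = 40/10 = 4
d_a = ½·40·10 = 200; d_c = 40·6 = 240
d = 2·200 + 240 = 640
t_c = 6 > 0 ⇒ limit active, v_max = 40

d=640 v_max=40 a_max=4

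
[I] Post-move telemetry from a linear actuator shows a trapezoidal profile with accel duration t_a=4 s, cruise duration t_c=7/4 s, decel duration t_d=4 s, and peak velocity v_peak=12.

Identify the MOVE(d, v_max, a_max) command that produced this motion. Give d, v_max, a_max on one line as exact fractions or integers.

a_max = 12/4 = 3
d_a = ½·12·4 = 24; d_c = 12·7/4 = 21
d = 2·24 + 21 = 69
t_c = 7/4 > 0 so v_max = 12

d=69 v_max=12 a_max=3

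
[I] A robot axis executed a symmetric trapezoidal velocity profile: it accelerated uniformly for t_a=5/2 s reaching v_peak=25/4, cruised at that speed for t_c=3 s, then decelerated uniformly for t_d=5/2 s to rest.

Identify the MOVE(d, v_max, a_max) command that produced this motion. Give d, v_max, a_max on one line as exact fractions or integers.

d=275/8 v_max=25/4 a_max=5/2

a_max = (25/4)/(5/2) = 5/2
d_a = ½·25/4·5/2 = 125/16; d_c = 25/4·3 = 75/4
d = 2·125/16 + 75/4 = 275/8
t_c = 3 > 0 → v_max = v_peak = 25/4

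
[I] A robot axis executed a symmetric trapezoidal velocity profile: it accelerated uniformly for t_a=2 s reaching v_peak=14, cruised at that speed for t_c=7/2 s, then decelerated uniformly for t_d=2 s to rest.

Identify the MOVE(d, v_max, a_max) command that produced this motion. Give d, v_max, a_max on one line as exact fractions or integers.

a_max = 14/2 = 7
d_a = ½·14·2 = 14; d_c = 14·7/2 = 49
d = 2·14 + 49 = 77
t_c = 7/2 > 0 so v_max = 14

d=77 v_max=14 a_max=7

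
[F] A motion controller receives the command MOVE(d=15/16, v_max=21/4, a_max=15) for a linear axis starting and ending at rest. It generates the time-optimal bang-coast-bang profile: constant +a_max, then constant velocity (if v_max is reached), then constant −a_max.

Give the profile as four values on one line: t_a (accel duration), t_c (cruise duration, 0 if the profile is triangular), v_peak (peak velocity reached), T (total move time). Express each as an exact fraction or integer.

v_max²/a_max = (21/4)²/15 = 147/80
15/16 < 147/80 → triangular
v_peak = √(15/16·15) = √(225/16) = 15/4
t_a = (15/4)/15 = 1/4; t_c = 0
T = 2·1/4 = 1/2

t_a=1/4 t_c=0 v_peak=15/4 T=1/2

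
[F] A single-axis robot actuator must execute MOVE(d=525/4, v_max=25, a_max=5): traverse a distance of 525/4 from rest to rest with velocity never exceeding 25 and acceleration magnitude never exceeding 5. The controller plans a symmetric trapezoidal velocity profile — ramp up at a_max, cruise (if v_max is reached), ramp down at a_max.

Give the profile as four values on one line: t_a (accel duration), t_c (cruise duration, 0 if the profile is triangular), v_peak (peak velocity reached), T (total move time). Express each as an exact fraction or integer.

t_a=5 t_c=1/4 v_peak=25 T=41/4

(v_max)²/a_max = 25²/5 = 125
525/4 ≥ 125 → trapezoidal
t_a = 25/5 = 5; v_peak = 25
d_cruise = 525/4 − 125 = 25/4; t_c = (25/4)/25 = 1/4
T = 2·5 + 1/4 = 41/4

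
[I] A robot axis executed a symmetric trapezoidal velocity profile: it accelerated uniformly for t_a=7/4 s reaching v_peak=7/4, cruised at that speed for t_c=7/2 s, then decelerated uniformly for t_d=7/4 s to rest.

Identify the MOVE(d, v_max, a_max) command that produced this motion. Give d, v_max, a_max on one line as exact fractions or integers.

d=147/16 v_max=7/4 a_max=1

a_max = (7/4)/(7/4) = 1
d_a = ½·7/4·7/4 = 49/32; d_c = 7/4·7/2 = 49/8
d = 2·49/32 + 49/8 = 147/16
t_c = 7/2 > 0 → v_max = v_peak = 7/4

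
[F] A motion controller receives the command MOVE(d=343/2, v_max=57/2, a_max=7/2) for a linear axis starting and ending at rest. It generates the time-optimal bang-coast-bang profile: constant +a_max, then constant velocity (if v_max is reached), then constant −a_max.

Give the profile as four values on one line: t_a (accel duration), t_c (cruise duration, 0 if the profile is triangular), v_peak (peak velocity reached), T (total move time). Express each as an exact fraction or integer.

t_a=7 t_c=0 v_peak=49/2 T=14

vₘ²/aₘ = (57/2)²/(7/2) = 3249/14
343/2 < 3249/14 so t_c = 0
v_peak = √(343/2·7/2) = √(2401/4) = 49/2
t_a = (49/2)/(7/2) = 7; t_c = 0
T = 2·7 = 14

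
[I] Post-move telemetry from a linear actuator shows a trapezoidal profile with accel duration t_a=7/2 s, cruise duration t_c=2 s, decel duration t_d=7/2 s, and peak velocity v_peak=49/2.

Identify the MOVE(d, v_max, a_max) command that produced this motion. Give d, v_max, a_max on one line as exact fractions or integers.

d=539/4 v_max=49/2 a_max=7

a_max = (49/2)/(7/2) = 7
d_a = ½·49/2·7/2 = 343/8; d_c = 49/2·2 = 49
d = 2·343/8 + 49 = 539/4
t_c = 2 > 0 so v_max = 49/2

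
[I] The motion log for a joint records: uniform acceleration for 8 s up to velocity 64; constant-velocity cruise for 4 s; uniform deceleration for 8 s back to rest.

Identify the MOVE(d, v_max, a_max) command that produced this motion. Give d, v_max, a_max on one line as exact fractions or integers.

a_max = 64/8 = 8
d_a = ½·64·8 = 256; d_c = 64·4 = 256
d = 2·256 + 256 = 768
t_c = 4 > 0 ⇒ limit active, v_max = 64

d=768 v_max=64 a_max=8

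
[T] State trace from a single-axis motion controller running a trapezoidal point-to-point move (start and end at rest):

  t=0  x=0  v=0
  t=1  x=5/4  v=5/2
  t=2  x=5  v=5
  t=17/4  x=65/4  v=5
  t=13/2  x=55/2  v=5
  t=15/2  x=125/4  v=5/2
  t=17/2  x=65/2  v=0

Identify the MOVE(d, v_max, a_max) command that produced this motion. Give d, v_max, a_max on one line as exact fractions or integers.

final state: t=17/2, x=65/2, v=0 → d = 65/2
a_max = (5/2−0)/(1−0) = 5/2
max v = 5 over t∈[2,13/2] → v_max = 5
check: 5·(2+9/2) = 65/2 ✓

d=65/2 v_max=5 a_max=5/2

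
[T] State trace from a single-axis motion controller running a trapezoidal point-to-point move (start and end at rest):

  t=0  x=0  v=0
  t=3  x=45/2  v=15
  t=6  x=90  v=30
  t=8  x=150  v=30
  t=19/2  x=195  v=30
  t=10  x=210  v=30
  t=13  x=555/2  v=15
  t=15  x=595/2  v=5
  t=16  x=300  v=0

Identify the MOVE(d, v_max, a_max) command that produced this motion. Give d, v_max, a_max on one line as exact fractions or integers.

final state: t=16, x=300, v=0 → d = 300
a_max = (15−0)/(3−0) = 5
max v = 30 over t∈[6,10] → v_max = 30
check: 30·(6+4) = 300 ✓

d=300 v_max=30 a_max=5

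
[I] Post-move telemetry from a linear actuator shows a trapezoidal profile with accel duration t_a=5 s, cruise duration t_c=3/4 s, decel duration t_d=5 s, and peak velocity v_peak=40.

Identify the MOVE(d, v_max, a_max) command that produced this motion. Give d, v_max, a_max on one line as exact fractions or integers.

d=230 v_max=40 a_max=8

a_max = 40/5 = 8
d_a = ½·40·5 = 100; d_c = 40·3/4 = 30
d = 2·100 + 30 = 230
t_c = 3/4 > 0 so v_max = 40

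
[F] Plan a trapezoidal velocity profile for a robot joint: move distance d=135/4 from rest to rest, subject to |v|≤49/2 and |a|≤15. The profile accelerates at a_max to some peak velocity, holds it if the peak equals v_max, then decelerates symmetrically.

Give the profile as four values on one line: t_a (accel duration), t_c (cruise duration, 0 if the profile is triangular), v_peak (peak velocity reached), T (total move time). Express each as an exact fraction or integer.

(v_max)²/a_max = (49/2)²/15 = 2401/60
135/4 < 2401/60 so t_c = 0
v_peak = √(135/4·15) = √(2025/4) = 45/2
t_a = (45/2)/15 = 3/2; t_c = 0
T = 2·3/2 = 3

t_a=3/2 t_c=0 v_peak=45/2 T=3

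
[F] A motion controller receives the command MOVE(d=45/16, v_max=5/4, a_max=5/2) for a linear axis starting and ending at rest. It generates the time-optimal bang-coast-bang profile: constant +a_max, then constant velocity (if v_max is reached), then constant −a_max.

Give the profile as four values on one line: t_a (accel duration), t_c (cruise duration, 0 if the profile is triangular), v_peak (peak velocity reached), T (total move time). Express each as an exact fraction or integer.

t_a=1/2 t_c=7/4 v_peak=5/4 T=11/4

vₘ²/aₘ = (5/4)²/(5/2) = 5/8
45/16 ≥ 5/8 so v_max reached
t_a = (5/4)/(5/2) = 1/2; v_peak = 5/4
d_cruise = 45/16 − 5/8 = 35/16; t_c = (35/16)/(5/4) = 7/4
T = 2·1/2 + 7/4 = 11/4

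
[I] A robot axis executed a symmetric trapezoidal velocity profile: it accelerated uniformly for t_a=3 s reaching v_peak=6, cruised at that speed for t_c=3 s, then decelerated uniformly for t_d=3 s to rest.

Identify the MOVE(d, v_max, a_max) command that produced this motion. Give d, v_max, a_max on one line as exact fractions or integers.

a_max = 6/3 = 2
d_a = ½·6·3 = 9; d_c = 6·3 = 18
d = 2·9 + 18 = 36
t_c = 3 > 0 ⇒ limit active, v_max = 6

d=36 v_max=6 a_max=2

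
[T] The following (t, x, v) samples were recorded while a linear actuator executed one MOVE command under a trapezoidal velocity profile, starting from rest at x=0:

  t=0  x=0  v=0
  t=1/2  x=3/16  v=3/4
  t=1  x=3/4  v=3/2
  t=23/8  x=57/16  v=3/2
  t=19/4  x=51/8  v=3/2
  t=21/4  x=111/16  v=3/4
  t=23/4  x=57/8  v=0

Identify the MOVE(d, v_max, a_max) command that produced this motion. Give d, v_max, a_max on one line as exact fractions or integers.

d=57/8 v_max=3/2 a_max=3/2

final state: t=23/4, x=57/8, v=0 → d = 57/8
a_max = (3/4−0)/(1/2−0) = 3/2
max v = 3/2 over t∈[1,19/4] → v_max = 3/2
check: 3/2·(1+15/4) = 57/8 ✓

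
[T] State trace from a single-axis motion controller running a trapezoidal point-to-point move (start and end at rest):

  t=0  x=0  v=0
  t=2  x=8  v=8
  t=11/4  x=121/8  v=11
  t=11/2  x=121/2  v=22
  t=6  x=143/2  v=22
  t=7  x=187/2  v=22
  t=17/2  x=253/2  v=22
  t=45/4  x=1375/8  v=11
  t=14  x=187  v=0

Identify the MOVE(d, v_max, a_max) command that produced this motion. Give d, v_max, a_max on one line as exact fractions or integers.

d=187 v_max=22 a_max=4

final state: t=14, x=187, v=0 → d = 187
a_max = (8−0)/(2−0) = 4
max v = 22 over t∈[11/2,17/2] → v_max = 22
check: 22·(11/2+3) = 187 ✓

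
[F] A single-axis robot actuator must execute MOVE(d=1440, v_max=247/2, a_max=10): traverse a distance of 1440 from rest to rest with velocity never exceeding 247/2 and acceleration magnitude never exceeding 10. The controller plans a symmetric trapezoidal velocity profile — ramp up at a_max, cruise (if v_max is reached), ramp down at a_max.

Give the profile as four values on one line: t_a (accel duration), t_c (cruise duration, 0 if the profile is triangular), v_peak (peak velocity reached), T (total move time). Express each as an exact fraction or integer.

(v_max)²/a_max = (247/2)²/10 = 61009/40
1440 < 61009/40 → triangular
v_peak = √(1440·10) = √14400 = 120
t_a = 120/10 = 12; t_c = 0
T = 2·12 = 24

t_a=12 t_c=0 v_peak=120 T=24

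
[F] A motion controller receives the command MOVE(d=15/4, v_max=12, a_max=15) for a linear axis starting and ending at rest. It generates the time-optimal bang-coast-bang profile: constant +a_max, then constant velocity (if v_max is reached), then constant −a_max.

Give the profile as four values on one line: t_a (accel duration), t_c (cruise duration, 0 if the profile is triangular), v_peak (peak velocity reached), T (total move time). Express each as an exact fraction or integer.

vₘ²/aₘ = 12²/15 = 48/5
15/4 < 48/5 → triangular
v_peak = √(15/4·15) = √(225/4) = 15/2
t_a = (15/2)/15 = 1/2; t_c = 0
T = 2·1/2 = 1

t_a=1/2 t_c=0 v_peak=15/2 T=1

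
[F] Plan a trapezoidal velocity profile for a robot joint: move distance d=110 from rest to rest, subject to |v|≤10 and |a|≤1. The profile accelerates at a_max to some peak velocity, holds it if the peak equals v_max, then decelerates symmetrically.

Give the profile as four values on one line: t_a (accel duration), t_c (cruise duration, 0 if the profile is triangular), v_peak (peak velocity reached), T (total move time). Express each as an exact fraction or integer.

t_a=10 t_c=1 v_peak=10 T=21

v_max²/a_max = 10²/1 = 100
110 ≥ 100 so v_max reached
t_a = 10/1 = 10; v_peak = 10
d_cruise = 110 − 100 = 10; t_c = 10/10 = 1
T = 2·10 + 1 = 21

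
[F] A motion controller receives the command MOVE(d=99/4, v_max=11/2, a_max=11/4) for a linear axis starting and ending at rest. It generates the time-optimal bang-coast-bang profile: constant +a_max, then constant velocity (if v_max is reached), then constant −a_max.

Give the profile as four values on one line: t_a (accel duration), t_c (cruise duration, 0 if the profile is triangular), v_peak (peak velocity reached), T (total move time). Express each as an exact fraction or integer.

t_a=2 t_c=5/2 v_peak=11/2 T=13/2

vₘ²/aₘ = (11/2)²/(11/4) = 11
99/4 ≥ 11 ⇒ cruise phase
t_a = (11/2)/(11/4) = 2; v_peak = 11/2
d_cruise = 99/4 − 11 = 55/4; t_c = (55/4)/(11/2) = 5/2
T = 2·2 + 5/2 = 13/2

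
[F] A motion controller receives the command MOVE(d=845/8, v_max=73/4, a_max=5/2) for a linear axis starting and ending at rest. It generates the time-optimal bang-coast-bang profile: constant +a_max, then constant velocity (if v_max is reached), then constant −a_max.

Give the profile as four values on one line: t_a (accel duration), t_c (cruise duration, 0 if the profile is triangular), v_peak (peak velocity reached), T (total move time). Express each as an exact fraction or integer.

t_a=13/2 t_c=0 v_peak=65/4 T=13

v_max²/a_max = (73/4)²/(5/2) = 5329/40
845/8 < 5329/40 → triangular
v_peak = √(845/8·5/2) = √(4225/16) = 65/4
t_a = (65/4)/(5/2) = 13/2; t_c = 0
T = 2·13/2 = 13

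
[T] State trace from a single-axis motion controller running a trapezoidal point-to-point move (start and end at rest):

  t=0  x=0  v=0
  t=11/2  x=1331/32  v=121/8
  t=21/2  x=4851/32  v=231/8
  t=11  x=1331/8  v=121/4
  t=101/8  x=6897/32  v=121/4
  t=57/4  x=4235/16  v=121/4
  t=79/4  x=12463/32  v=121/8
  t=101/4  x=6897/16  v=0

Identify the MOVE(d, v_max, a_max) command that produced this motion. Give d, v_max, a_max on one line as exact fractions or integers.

d=6897/16 v_max=121/4 a_max=11/4

final state: t=101/4, x=6897/16, v=0 → d = 6897/16
a_max = (121/8−0)/(11/2−0) = 11/4
max v = 121/4 over t∈[11,57/4] → v_max = 121/4
check: 121/4·(11+13/4) = 6897/16 ✓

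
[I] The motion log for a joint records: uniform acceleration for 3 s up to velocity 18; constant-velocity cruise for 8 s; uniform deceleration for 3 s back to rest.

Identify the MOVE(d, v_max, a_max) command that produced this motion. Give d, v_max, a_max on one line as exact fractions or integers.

a_max = 18/3 = 6
d_a = ½·18·3 = 27; d_c = 18·8 = 144
d = 2·27 + 144 = 198
t_c = 8 > 0 → v_max = v_peak = 18

d=198 v_max=18 a_max=6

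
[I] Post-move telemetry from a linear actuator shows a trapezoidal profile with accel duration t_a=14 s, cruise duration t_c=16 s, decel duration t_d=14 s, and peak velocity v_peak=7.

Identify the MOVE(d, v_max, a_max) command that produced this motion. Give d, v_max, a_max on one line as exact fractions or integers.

d=210 v_max=7 a_max=1/2

a_max = 7/14 = 1/2
d_a = ½·7·14 = 49; d_c = 7·16 = 112
d = 2·49 + 112 = 210
t_c = 16 > 0 ⇒ limit active, v_max = 7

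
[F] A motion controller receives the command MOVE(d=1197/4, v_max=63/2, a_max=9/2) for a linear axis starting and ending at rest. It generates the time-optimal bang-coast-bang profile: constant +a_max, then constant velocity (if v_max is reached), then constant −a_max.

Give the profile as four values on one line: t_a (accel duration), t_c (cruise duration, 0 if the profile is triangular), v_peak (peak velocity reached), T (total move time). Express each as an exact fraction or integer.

(v_max)²/a_max = (63/2)²/(9/2) = 441/2
1197/4 ≥ 441/2 so v_max reached
t_a = (63/2)/(9/2) = 7; v_peak = 63/2
d_cruise = 1197/4 − 441/2 = 315/4; t_c = (315/4)/(63/2) = 5/2
T = 2·7 + 5/2 = 33/2

t_a=7 t_c=5/2 v_peak=63/2 T=33/2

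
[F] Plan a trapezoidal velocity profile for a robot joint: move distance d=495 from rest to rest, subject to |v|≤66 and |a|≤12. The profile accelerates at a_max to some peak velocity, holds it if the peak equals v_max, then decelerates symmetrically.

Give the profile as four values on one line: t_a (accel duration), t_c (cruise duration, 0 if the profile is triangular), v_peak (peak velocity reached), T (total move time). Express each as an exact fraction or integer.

(v_max)²/a_max = 66²/12 = 363
495 ≥ 363 → trapezoidal
t_a = 66/12 = 11/2; v_peak = 66
d_cruise = 495 − 363 = 132; t_c = 132/66 = 2
T = 2·11/2 + 2 = 13

t_a=11/2 t_c=2 v_peak=66 T=13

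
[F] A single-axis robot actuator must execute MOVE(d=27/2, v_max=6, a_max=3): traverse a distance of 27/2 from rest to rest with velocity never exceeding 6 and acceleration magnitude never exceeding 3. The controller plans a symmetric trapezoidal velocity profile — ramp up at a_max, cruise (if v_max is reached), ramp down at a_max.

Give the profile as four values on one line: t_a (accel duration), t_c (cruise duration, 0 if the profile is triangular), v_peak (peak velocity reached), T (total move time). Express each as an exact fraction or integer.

v_max²/a_max = 6²/3 = 12
27/2 ≥ 12 ⇒ cruise phase
t_a = 6/3 = 2; v_peak = 6
d_cruise = 27/2 − 12 = 3/2; t_c = (3/2)/6 = 1/4
T = 2·2 + 1/4 = 17/4

t_a=2 t_c=1/4 v_peak=6 T=17/4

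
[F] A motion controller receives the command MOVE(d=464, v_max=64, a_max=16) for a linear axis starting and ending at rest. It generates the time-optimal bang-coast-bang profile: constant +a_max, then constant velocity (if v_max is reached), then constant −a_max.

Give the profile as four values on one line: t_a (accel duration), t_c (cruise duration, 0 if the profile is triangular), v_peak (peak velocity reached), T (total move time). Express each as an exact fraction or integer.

v_max²/a_max = 64²/16 = 256
464 ≥ 256 ⇒ cruise phase
t_a = 64/16 = 4; v_peak = 64
d_cruise = 464 − 256 = 208; t_c = 208/64 = 13/4
T = 2·4 + 13/4 = 45/4

t_a=4 t_c=13/4 v_peak=64 T=45/4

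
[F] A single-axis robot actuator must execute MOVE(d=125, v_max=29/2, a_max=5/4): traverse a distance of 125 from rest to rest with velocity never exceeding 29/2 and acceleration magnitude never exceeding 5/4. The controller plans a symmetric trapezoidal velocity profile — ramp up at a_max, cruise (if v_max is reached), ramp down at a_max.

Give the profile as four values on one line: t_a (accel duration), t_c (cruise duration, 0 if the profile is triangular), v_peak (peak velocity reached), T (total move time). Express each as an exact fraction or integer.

vₘ²/aₘ = (29/2)²/(5/4) = 841/5
125 < 841/5 so t_c = 0
v_peak = √(125·5/4) = √(625/4) = 25/2
t_a = (25/2)/(5/4) = 10; t_c = 0
T = 2·10 = 20

t_a=10 t_c=0 v_peak=25/2 T=20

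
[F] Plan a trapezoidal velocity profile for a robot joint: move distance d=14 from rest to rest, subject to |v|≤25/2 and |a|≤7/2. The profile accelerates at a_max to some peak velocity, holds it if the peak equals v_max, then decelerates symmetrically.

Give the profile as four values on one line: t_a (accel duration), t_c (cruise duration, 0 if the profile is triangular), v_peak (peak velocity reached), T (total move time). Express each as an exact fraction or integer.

v_max²/a_max = (25/2)²/(7/2) = 625/14
14 < 625/14 ⇒ no cruise
v_peak = √(14·7/2) = √49 = 7
t_a = 7/(7/2) = 2; t_c = 0
T = 2·2 = 4

t_a=2 t_c=0 v_peak=7 T=4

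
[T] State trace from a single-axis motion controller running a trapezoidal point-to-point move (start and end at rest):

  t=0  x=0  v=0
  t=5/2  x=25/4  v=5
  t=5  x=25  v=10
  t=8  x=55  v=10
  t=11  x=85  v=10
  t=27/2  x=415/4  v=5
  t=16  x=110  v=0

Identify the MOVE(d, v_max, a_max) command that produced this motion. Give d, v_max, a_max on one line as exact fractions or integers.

d=110 v_max=10 a_max=2

final state: t=16, x=110, v=0 → d = 110
a_max = (5−0)/(5/2−0) = 2
max v = 10 over t∈[5,11] → v_max = 10
check: 10·(5+6) = 110 ✓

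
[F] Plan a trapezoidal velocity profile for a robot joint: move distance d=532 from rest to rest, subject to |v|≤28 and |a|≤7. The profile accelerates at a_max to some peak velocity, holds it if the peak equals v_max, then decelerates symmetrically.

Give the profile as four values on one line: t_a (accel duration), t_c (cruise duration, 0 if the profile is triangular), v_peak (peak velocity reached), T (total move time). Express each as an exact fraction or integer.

vₘ²/aₘ = 28²/7 = 112
532 ≥ 112 → trapezoidal
t_a = 28/7 = 4; v_peak = 28
d_cruise = 532 − 112 = 420; t_c = 420/28 = 15
T = 2·4 + 15 = 23

t_a=4 t_c=15 v_peak=28 T=23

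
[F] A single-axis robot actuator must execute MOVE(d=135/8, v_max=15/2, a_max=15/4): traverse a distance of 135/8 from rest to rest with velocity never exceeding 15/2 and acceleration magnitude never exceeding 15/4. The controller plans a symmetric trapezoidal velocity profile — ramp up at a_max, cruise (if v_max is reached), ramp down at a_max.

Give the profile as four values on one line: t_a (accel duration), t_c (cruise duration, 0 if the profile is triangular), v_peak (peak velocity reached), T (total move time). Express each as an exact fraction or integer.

(v_max)²/a_max = (15/2)²/(15/4) = 15
135/8 ≥ 15 so v_max reached
t_a = (15/2)/(15/4) = 2; v_peak = 15/2
d_cruise = 135/8 − 15 = 15/8; t_c = (15/8)/(15/2) = 1/4
T = 2·2 + 1/4 = 17/4

t_a=2 t_c=1/4 v_peak=15/2 T=17/4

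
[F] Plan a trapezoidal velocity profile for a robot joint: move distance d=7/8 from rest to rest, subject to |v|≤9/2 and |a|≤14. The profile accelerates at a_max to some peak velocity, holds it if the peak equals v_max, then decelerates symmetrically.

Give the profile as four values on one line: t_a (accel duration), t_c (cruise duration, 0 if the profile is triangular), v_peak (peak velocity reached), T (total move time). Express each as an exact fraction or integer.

v_max²/a_max = (9/2)²/14 = 81/56
7/8 < 81/56 so t_c = 0
v_peak = √(7/8·14) = √(49/4) = 7/2
t_a = (7/2)/14 = 1/4; t_c = 0
T = 2·1/4 = 1/2

t_a=1/4 t_c=0 v_peak=7/2 T=1/2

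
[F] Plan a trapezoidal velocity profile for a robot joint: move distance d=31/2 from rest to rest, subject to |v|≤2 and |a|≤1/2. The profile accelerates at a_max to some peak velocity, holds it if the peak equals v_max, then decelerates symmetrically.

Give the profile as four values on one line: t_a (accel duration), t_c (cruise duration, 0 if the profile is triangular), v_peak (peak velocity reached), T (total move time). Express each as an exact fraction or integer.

t_a=4 t_c=15/4 v_peak=2 T=47/4

vₘ²/aₘ = 2²/(1/2) = 8
31/2 ≥ 8 ⇒ cruise phase
t_a = 2/(1/2) = 4; v_peak = 2
d_cruise = 31/2 − 8 = 15/2; t_c = (15/2)/2 = 15/4
T = 2·4 + 15/4 = 47/4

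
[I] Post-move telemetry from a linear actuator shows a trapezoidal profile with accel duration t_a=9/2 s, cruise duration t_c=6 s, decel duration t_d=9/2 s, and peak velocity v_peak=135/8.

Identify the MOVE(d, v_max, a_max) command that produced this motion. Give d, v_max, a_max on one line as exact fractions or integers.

d=2835/16 v_max=135/8 a_max=15/4

a_max = (135/8)/(9/2) = 15/4
d_a = ½·135/8·9/2 = 1215/32; d_c = 135/8·6 = 405/4
d = 2·1215/32 + 405/4 = 2835/16
t_c = 6 > 0 → v_max = v_peak = 135/8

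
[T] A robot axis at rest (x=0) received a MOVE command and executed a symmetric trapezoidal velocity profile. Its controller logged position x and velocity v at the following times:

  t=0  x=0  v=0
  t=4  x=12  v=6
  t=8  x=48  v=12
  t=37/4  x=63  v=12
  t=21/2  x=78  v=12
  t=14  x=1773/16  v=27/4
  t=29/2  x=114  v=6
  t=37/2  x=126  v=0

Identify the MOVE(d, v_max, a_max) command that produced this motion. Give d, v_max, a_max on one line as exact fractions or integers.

d=126 v_max=12 a_max=3/2

final state: t=37/2, x=126, v=0 → d = 126
a_max = (6−0)/(4−0) = 3/2
max v = 12 over t∈[8,21/2] → v_max = 12
check: 12·(8+5/2) = 126 ✓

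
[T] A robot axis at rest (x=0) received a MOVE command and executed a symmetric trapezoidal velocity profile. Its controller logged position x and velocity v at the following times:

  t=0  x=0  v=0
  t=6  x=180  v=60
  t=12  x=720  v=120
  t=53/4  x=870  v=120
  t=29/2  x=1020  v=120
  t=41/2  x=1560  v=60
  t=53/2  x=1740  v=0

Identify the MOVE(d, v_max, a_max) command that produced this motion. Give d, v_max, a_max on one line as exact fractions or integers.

final state: t=53/2, x=1740, v=0 → d = 1740
a_max = (60−0)/(6−0) = 10
max v = 120 over t∈[12,29/2] → v_max = 120
check: 120·(12+5/2) = 1740 ✓

d=1740 v_max=120 a_max=10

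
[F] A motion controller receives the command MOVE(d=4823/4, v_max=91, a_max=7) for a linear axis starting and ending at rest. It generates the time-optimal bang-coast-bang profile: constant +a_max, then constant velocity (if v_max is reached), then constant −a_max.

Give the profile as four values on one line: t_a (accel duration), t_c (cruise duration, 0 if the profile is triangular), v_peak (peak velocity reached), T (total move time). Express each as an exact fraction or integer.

t_a=13 t_c=1/4 v_peak=91 T=105/4

vₘ²/aₘ = 91²/7 = 1183
4823/4 ≥ 1183 → trapezoidal
t_a = 91/7 = 13; v_peak = 91
d_cruise = 4823/4 − 1183 = 91/4; t_c = (91/4)/91 = 1/4
T = 2·13 + 1/4 = 105/4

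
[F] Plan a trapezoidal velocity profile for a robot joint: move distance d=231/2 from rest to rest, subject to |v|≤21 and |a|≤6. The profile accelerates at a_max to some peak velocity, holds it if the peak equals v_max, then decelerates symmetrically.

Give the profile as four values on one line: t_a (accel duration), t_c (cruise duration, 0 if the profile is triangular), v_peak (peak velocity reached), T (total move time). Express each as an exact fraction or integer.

vₘ²/aₘ = 21²/6 = 147/2
231/2 ≥ 147/2 ⇒ cruise phase
t_a = 21/6 = 7/2; v_peak = 21
d_cruise = 231/2 − 147/2 = 42; t_c = 42/21 = 2
T = 2·7/2 + 2 = 9

t_a=7/2 t_c=2 v_peak=21 T=9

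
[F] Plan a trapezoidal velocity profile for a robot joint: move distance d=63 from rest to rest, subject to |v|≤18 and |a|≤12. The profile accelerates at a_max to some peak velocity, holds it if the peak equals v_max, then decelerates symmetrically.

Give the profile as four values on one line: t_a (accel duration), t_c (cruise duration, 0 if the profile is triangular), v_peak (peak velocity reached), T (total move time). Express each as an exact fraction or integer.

vₘ²/aₘ = 18²/12 = 27
63 ≥ 27 so v_max reached
t_a = 18/12 = 3/2; v_peak = 18
d_cruise = 63 − 27 = 36; t_c = 36/18 = 2
T = 2·3/2 + 2 = 5

t_a=3/2 t_c=2 v_peak=18 T=5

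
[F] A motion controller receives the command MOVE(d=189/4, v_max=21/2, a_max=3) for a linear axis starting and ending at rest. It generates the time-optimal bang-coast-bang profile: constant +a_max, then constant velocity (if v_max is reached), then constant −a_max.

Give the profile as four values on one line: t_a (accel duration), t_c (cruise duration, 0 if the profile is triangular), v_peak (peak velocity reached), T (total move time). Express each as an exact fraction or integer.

(v_max)²/a_max = (21/2)²/3 = 147/4
189/4 ≥ 147/4 so v_max reached
t_a = (21/2)/3 = 7/2; v_peak = 21/2
d_cruise = 189/4 − 147/4 = 21/2; t_c = (21/2)/(21/2) = 1
T = 2·7/2 + 1 = 8

t_a=7/2 t_c=1 v_peak=21/2 T=8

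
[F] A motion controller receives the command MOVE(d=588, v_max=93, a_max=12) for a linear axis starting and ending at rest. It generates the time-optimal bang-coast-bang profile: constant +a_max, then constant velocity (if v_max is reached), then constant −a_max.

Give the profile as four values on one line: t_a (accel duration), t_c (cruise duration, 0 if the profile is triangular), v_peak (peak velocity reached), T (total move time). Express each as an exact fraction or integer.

t_a=7 t_c=0 v_peak=84 T=14

(v_max)²/a_max = 93²/12 = 2883/4
588 < 2883/4 ⇒ no cruise
v_peak = √(588·12) = √7056 = 84
t_a = 84/12 = 7; t_c = 0
T = 2·7 = 14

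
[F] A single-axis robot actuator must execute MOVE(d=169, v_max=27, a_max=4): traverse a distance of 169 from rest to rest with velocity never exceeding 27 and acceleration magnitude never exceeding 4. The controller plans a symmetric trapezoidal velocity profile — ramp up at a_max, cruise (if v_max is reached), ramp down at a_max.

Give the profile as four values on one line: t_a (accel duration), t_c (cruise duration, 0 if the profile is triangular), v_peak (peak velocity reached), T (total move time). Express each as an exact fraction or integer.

(v_max)²/a_max = 27²/4 = 729/4
169 < 729/4 → triangular
v_peak = √(169·4) = √676 = 26
t_a = 26/4 = 13/2; t_c = 0
T = 2·13/2 = 13

t_a=13/2 t_c=0 v_peak=26 T=13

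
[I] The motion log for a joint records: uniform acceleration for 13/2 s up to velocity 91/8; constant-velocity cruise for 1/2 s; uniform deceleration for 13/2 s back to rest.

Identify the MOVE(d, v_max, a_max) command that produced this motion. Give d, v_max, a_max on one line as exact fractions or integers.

d=637/8 v_max=91/8 a_max=7/4

a_max = (91/8)/(13/2) = 7/4
d_a = ½·91/8·13/2 = 1183/32; d_c = 91/8·1/2 = 91/16
d = 2·1183/32 + 91/16 = 637/8
t_c = 1/2 > 0 so v_max = 91/8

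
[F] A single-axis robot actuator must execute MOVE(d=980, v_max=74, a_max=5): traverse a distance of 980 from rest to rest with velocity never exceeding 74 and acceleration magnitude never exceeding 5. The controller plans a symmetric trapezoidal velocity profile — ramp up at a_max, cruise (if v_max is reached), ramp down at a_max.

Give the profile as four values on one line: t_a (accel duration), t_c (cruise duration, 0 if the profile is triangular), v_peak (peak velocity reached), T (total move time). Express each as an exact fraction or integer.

t_a=14 t_c=0 v_peak=70 T=28

(v_max)²/a_max = 74²/5 = 5476/5
980 < 5476/5 ⇒ no cruise
v_peak = √(980·5) = √4900 = 70
t_a = 70/5 = 14; t_c = 0
T = 2·14 = 28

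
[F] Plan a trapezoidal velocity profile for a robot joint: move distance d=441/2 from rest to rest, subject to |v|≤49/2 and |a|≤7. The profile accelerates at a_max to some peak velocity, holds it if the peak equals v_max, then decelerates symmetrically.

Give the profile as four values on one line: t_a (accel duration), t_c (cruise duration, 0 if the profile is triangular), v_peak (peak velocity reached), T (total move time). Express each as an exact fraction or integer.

v_max²/a_max = (49/2)²/7 = 343/4
441/2 ≥ 343/4 ⇒ cruise phase
t_a = (49/2)/7 = 7/2; v_peak = 49/2
d_cruise = 441/2 − 343/4 = 539/4; t_c = (539/4)/(49/2) = 11/2
T = 2·7/2 + 11/2 = 25/2

t_a=7/2 t_c=11/2 v_peak=49/2 T=25/2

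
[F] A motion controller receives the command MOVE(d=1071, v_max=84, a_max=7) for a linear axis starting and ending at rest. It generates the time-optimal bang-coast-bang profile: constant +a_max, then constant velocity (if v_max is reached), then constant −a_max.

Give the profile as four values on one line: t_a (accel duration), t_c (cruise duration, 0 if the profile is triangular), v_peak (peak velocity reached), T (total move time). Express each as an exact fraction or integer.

t_a=12 t_c=3/4 v_peak=84 T=99/4

v_max²/a_max = 84²/7 = 1008
1071 ≥ 1008 ⇒ cruise phase
t_a = 84/7 = 12; v_peak = 84
d_cruise = 1071 − 1008 = 63; t_c = 63/84 = 3/4
T = 2·12 + 3/4 = 99/4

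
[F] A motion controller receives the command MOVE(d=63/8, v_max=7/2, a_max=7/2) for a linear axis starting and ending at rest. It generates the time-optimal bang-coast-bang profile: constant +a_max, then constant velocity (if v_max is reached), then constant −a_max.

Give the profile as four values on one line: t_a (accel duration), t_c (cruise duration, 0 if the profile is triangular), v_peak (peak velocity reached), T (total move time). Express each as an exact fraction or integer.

t_a=1 t_c=5/4 v_peak=7/2 T=13/4

vₘ²/aₘ = (7/2)²/(7/2) = 7/2
63/8 ≥ 7/2 so v_max reached
t_a = (7/2)/(7/2) = 1; v_peak = 7/2
d_cruise = 63/8 − 7/2 = 35/8; t_c = (35/8)/(7/2) = 5/4
T = 2·1 + 5/4 = 13/4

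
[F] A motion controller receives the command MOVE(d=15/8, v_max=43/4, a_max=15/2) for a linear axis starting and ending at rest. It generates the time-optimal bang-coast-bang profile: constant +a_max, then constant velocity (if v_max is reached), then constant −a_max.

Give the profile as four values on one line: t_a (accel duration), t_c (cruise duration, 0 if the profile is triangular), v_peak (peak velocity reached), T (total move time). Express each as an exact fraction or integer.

t_a=1/2 t_c=0 v_peak=15/4 T=1

vₘ²/aₘ = (43/4)²/(15/2) = 1849/120
15/8 < 1849/120 ⇒ no cruise
v_peak = √(15/8·15/2) = √(225/16) = 15/4
t_a = (15/4)/(15/2) = 1/2; t_c = 0
T = 2·1/2 = 1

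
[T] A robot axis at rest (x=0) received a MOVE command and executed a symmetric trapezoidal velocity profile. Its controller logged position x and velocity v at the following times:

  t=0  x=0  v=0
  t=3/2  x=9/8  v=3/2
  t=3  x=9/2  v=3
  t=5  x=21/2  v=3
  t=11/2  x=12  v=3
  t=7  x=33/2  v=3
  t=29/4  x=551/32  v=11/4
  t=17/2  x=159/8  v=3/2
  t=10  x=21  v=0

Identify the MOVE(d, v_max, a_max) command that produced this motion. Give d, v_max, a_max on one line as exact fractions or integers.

d=21 v_max=3 a_max=1

final state: t=10, x=21, v=0 → d = 21
a_max = (3/2−0)/(3/2−0) = 1
max v = 3 over t∈[3,7] → v_max = 3
check: 3·(3+4) = 21 ✓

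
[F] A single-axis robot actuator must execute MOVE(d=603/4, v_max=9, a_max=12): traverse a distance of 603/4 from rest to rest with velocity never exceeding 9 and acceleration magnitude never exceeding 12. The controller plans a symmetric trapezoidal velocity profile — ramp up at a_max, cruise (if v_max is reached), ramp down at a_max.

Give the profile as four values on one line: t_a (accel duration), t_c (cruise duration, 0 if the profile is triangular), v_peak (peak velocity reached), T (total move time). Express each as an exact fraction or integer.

v_max²/a_max = 9²/12 = 27/4
603/4 ≥ 27/4 → trapezoidal
t_a = 9/12 = 3/4; v_peak = 9
d_cruise = 603/4 − 27/4 = 144; t_c = 144/9 = 16
T = 2·3/4 + 16 = 35/2

t_a=3/4 t_c=16 v_peak=9 T=35/2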